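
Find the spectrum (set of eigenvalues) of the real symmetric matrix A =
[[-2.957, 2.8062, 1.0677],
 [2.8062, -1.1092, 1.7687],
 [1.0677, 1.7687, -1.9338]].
sigma(A) ≈ {-5, -3, 2}

A is real symmetric, so its spectrum consists of real eigenvalues. Expanding the characteristic polynomial of the displayed matrix gives
  det(λ I - A) = p(λ) = λ^3 + (6)λ^2 + (-1)λ + (-30).
Solving p(λ) = 0 yields eigenvalues ≈ -5, -3, 2. (A is shown rounded to 4 decimals, so these recover the underlying integer eigenvalues to within that precision.)
Verification: the trace of A = -6 equals the sum of eigenvalues -6, and det(A) ≈ 29.9991 matches the eigenvalue product 30.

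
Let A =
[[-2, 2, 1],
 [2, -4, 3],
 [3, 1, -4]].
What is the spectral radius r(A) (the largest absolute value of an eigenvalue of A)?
r(A) ≈ 5.468

The eigenvalues of A are the roots of its characteristic polynomial. With M = A (coefficients from the trace, the sum of principal 2x2 minors, and det A):
  p(λ) = det(λ I - M) = λ^3 + 10λ^2 + 22λ - 22.
No integer candidate from the rational root theorem (±divisors of 22) is a root, so the roots are irrational. The cubic discriminant is Δ = -6380 < 0, so there is one real root and a complex-conjugate pair. p(0) = -22 and p(1) = 11 have opposite signs, so a root lies in (0, 1); Newton's method refines it to λ ≈ 0.7358. Dividing out (λ - (0.7358)) leaves approximately λ^2 + 10.7358λ + 29.8994. For λ^2 + 10.7358λ + 29.8994 the discriminant is -4.3402. It is negative, so the remaining roots are the complex-conjugate pair λ ≈ -5.3679 ± 1.0417i. Their product equals the constant term, so |λ|^2 ≈ 29.8994 and |λ| ≈ 5.468.
Thus the eigenvalues (to 4 decimals) are 0.7358 (modulus 0.7358); -5.3679 ± 1.0417i (modulus 5.468). The spectral radius is the largest modulus: r(A) ≈ 5.468. (Cross-check: r(A) ≤ ||A||_2 ≈ 6.1424; equality holds whenever A is normal, though it can also hold for some non-normal A.)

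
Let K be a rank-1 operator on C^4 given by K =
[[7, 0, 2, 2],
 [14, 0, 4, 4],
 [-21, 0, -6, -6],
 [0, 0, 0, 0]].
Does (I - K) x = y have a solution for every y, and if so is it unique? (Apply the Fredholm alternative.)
(I - K) is singular (det(I - K) = 0, i.e. 1 ∈ sigma(K)). (I - K) x = y is solvable iff y ⊥ ker((I - K)^*) = span{(7, 0, 2, 2)}, i.e. iff 7y_1 + 2y_3 + 2y_4 = 0. When solvable, the solutions are x = y + c·(1, 2, -3, 0), c arbitrary (ker(I - K) = span{(1, 2, -3, 0)}, dimension 1).

K has rank 1, so it is an outer product K = u v^T: every row of K is a multiple of one row vector. Reading off the entries, u = (1, 2, -3, 0) and v = (7, 0, 2, 2) (row i of K equals u_i·v^T). A rank-one matrix u v^T satisfies K u = u (v·u) and kills the (3)-dimensional subspace v^⊥, so its characteristic polynomial is lambda^3 (lambda - v·u) with v·u = tr K = 1. Hence the eigenvalues of I - K are 1 (multiplicity 3) and 1 - (1) = 0, so det(I - K) = 0. (Direct check: I - K =
[[-6, 0, -2, -2],
 [-14, 1, -4, -4],
 [21, 0, 7, 6],
 [0, 0, 0, 1]]
has determinant 0.) So 1 is an eigenvalue of K and (I - K) is not invertible. The finite-dimensional Fredholm alternative says: either (I - K) is invertible, or ker(I - K) ≠ {0} and then range(I - K) = ker((I - K)^*)^⊥, with dim ker(I - K) = dim ker((I - K)^*). We are in the second case, so we need both kernels. Kernel of I - K: (I - K) u = u - u (v·u) = u - u = 0, so ker(I - K) = span{u} = span{(1, 2, -3, 0)} (it is exactly 1-dimensional because rank(I - K) = 3). Kernel of the adjoint: K is real, so (I - K)^* = I - K^T = I - v u^T, and (I - v u^T) v = v - v (u·v) = 0; hence ker((I - K)^*) = span{v} = span{(7, 0, 2, 2)}. Therefore (I - K) x = y is solvable iff <y, v> = 0, i.e. iff 7y_1 + 2y_3 + 2y_4 = 0. When this holds, K y = u (v·y) = 0, so (I - K) y = y and x = y is a particular solution; the full solution set is the line x = y + c·u = y + c·(1, 2, -3, 0), c ∈ C.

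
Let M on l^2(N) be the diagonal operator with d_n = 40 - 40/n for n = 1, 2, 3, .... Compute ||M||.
||M|| = 40

For a diagonal operator on l^2 with entries d_n, ||M|| = sup_n |d_n|. Here d_1 = 0, d_2 = 20, ..., and d_n = 40 - 40/n increases monotonically toward 40. All terms lie in [0, 40), so |d_n| = d_n and the supremum is the limit 40, which is not attained by any individual d_n. Hence ||M|| = 40.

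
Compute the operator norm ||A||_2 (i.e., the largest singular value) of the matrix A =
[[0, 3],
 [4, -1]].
||A||_2 = sqrt(18) ≈ 4.2426 (= sqrt(largest eigenvalue of A^T A))

||A||_2 = sigma_max(A) = sqrt(lambda_max(A^T A)). Form the symmetric matrix M = A^T A =
[[16, -4],
 [-4, 10]].
Its characteristic polynomial (trace, determinant of M give the coefficients) is
  p(λ) = det(λ I - M) = λ^2 - 26λ + 144.
For λ^2 - 26λ + 144 the discriminant is 100. It is a perfect square (10^2), so the roots are rational: λ = (26 ± 10)/2 = 18, 8.
So the eigenvalues of A^T A are ≈ 8, 18 (all ≥ 0, as they must be for A^T A). The largest is λ_max = 18, hence ||A||_2 = sqrt(λ_max) = sqrt(18) ≈ 4.2426.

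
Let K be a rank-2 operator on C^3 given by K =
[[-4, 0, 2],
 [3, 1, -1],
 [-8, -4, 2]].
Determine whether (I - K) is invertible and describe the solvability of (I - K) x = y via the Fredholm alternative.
(I - K) is invertible (det(I - K) = 4 ≠ 0), so for every y in C^3 the equation (I - K) x = y has a unique solution.

K has rank 2 and factors as K = U V^T = u1 v1^T + u2 v2^T with u1 = (1, 0, -1), v1 = (-1, 1, 1), u2 = (1, -1, 3), v2 = (-3, -1, 1) (multiplying out reproduces the displayed K). The nonzero eigenvalues of U V^T coincide with those of the 2 x 2 matrix G = V^T U = [[v1·u1, v1·u2], [v2·u1, v2·u2]] = [[-2, 1], [-4, 1]], and by the Sylvester determinant identity det(I_3 - U V^T) = det(I_2 - V^T U) = det([[3, -1], [4, 0]]) = (3)(0) - (-1)(4) = 4. (Direct check: I - K =
[[5, 0, -2],
 [-3, 0, 1],
 [8, 4, -1]]
has determinant 4.) The finite-dimensional Fredholm alternative says: either (I - K) is invertible, or ker(I - K) ≠ {0} and then range(I - K) = ker((I - K)^*)^⊥, with dim ker(I - K) = dim ker((I - K)^*). Since det(I - K) ≠ 0, 1 is not an eigenvalue of K and ker(I - K) = {0}, so we are in the first case: for every y there is a unique x = (I - K)^(-1) y. (Explicitly, by the Woodbury identity, (I - U V^T)^(-1) = I + U (I_2 - G)^(-1) V^T.)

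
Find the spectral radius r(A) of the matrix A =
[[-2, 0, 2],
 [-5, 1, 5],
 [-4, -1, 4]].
r(A) = sqrt(7) ≈ 2.6458

The eigenvalues of A are the roots of its characteristic polynomial. With M = A (coefficients from the trace, the sum of principal 2x2 minors, and det A):
  p(λ) = det(λ I - M) = λ^3 - 3λ^2 + 7λ.
The constant term is 0, so λ = 0 is a root. Dividing out λ leaves p(λ) = λ(λ^2 - 3λ + 7). For λ^2 - 3λ + 7 the discriminant is -19. It is negative, so the roots are the complex-conjugate pair λ = 3/2 ± (sqrt(19)/2) i ≈ 1.5 ± 2.1794i. For a conjugate pair the product of the roots equals the constant term, so |λ|^2 = 7 and |λ| = sqrt(7) ≈ 2.6458.
Thus the eigenvalues (to 4 decimals) are 1.5 ± 2.1794i (modulus 2.6458); 0 (modulus 0). The spectral radius is the largest modulus: r(A) = sqrt(7) ≈ 2.6458. (Cross-check: r(A) ≤ ||A||_2 ≈ 9.488; equality holds whenever A is normal, though it can also hold for some non-normal A.)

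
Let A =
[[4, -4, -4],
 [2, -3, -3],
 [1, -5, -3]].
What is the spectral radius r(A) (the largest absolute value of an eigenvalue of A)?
r(A) ≈ 5.522

The eigenvalues of A are the roots of its characteristic polynomial. With M = A (coefficients from the trace, the sum of principal 2x2 minors, and det A):
  p(λ) = det(λ I - M) = λ^3 + 2λ^2 - 18λ + 8.
No integer candidate from the rational root theorem (±divisors of 8) is a root, so the roots are irrational. The cubic discriminant is Δ = 17456 > 0, so there are three distinct real roots. p(-6) = -28 and p(-5) = 23 have opposite signs, so a root lies in (-6, -5); Newton's method refines it to λ ≈ -5.522. p(0) = 8 and p(1) = -7 have opposite signs, so a root lies in (0, 1); Newton's method refines it to λ ≈ 0.4755. p(3) = -1 and p(4) = 32 have opposite signs, so a root lies in (3, 4); Newton's method refines it to λ ≈ 3.0465. Check (Vieta): the three roots sum to -2, matching tr M = -2.
Thus the eigenvalues (to 4 decimals) are -5.522 (modulus 5.522); 0.4755 (modulus 0.4755); 3.0465 (modulus 3.0465). The spectral radius is the largest modulus: r(A) ≈ 5.522. (Cross-check: r(A) ≤ ||A||_2 ≈ 9.9951; equality holds whenever A is normal, though it can also hold for some non-normal A.)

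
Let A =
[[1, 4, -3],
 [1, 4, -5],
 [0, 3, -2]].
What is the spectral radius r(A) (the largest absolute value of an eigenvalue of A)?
r(A) = 2

The eigenvalues of A are the roots of its characteristic polynomial. With M = A (coefficients from the trace, the sum of principal 2x2 minors, and det A):
  p(λ) = det(λ I - M) = λ^3 - 3λ^2 + 5λ - 6.
By the rational root theorem any rational root is an integer divisor of 6. Testing λ = 2: p(2) = 8 - 12 + 10 - 6 = 0, so λ = 2 is a root. Dividing out (λ - 2) leaves p(λ) = (λ - 2)(λ^2 - λ + 3). For λ^2 - λ + 3 the discriminant is -11. It is negative, so the roots are the complex-conjugate pair λ = 1/2 ± (sqrt(11)/2) i ≈ 0.5 ± 1.6583i. For a conjugate pair the product of the roots equals the constant term, so |λ|^2 = 3 and |λ| = sqrt(3) ≈ 1.7321.
Thus the eigenvalues (to 4 decimals) are 0.5 ± 1.6583i (modulus 1.7321); 2 (modulus 2). The spectral radius is the largest modulus: r(A) = 2. (Cross-check: r(A) ≤ ||A||_2 ≈ 8.8987; equality holds whenever A is normal, though it can also hold for some non-normal A.)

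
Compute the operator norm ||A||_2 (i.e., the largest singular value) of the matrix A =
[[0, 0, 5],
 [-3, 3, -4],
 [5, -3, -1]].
||A||_2 ≈ 7.6545 (= sqrt(largest eigenvalue of A^T A))

||A||_2 = sigma_max(A) = sqrt(lambda_max(A^T A)). Form the symmetric matrix M = A^T A =
[[34, -24, 7],
 [-24, 18, -9],
 [7, -9, 42]].
Its characteristic polynomial (trace, sum of principal 2x2 minors, determinant of M give the coefficients) is
  p(λ) = det(λ I - M) = λ^3 - 94λ^2 + 2090λ - 900.
No integer candidate from the rational root theorem (±divisors of 900) is a root, so the roots are irrational. The cubic discriminant is Δ = 2249895200 > 0, so there are three distinct real roots. p(0) = -900 and p(1) = 1097 have opposite signs, so a root lies in (0, 1); Newton's method refines it to λ ≈ 0.4393. p(34) = 800 and p(35) = -25 have opposite signs, so a root lies in (34, 35); Newton's method refines it to λ ≈ 34.9693. p(58) = -784 and p(59) = 575 have opposite signs, so a root lies in (58, 59); Newton's method refines it to λ ≈ 58.5914. Check (Vieta): the three roots sum to 94, matching tr M = 94.
So the eigenvalues of A^T A are ≈ 0.4393, 34.9693, 58.5914 (all ≥ 0, as they must be for A^T A). The largest is λ_max ≈ 58.5914, hence ||A||_2 = sqrt(λ_max) ≈ 7.6545.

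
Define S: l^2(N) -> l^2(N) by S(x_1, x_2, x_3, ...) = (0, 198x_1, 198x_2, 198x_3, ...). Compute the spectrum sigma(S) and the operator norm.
sigma(S) = closed disk {z in C : |z| ≤ 198}; ||S|| = 198

Note S = 198·U where U is the unit right shift (U x)_k = x_{k-1} (with x_0 := 0); so ||S|| = 198||U|| and sigma(S) = 198·sigma(U). ||S x||^2 = sum_{k≥1} |198x_k|^2 = 39204||x||^2, so ||S|| = 198 and sigma(S) ⊂ {|z| ≤ 198}. For any |lambda| < 198, the equation (S - lambda I) x = 0 forces x_1 = 0, then 198x_k = lambda x_{k+1} ⇒ x = 0, so S has no eigenvalues. But (S - lambda I) is not surjective for |lambda| < 198: solving (S - lambda I) x = e_1 would require x_n proportional to (lambda/198)^(-n), which is not in l^2. So every |lambda| < 198 lies in the residual spectrum. The boundary |lambda| = 198 is in the approximate point spectrum (the spectrum is closed). Hence sigma(S) is the closed disk of radius 198.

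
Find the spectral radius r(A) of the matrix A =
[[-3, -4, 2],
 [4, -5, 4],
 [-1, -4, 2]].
r(A) ≈ 5.5511

The eigenvalues of A are the roots of its characteristic polynomial. With M = A (coefficients from the trace, the sum of principal 2x2 minors, and det A):
  p(λ) = det(λ I - M) = λ^3 + 6λ^2 + 33λ + 12.
No integer candidate from the rational root theorem (±divisors of 12) is a root, so the roots are irrational. The cubic discriminant is Δ = -76032 < 0, so there is one real root and a complex-conjugate pair. p(-1) = -16 and p(0) = 12 have opposite signs, so a root lies in (-1, 0); Newton's method refines it to λ ≈ -0.3894. Dividing out (λ - (-0.3894)) leaves approximately λ^2 + 5.6106λ + 30.8151. For λ^2 + 5.6106λ + 30.8151 the discriminant is -91.7819. It is negative, so the remaining roots are the complex-conjugate pair λ ≈ -2.8053 ± 4.7901i. Their product equals the constant term, so |λ|^2 ≈ 30.8151 and |λ| ≈ 5.5511.
Thus the eigenvalues (to 4 decimals) are -0.3894 (modulus 0.3894); -2.8053 ± 4.7901i (modulus 5.5511). The spectral radius is the largest modulus: r(A) ≈ 5.5511. (Cross-check: r(A) ≤ ||A||_2 ≈ 9.0098; equality holds whenever A is normal, though it can also hold for some non-normal A.)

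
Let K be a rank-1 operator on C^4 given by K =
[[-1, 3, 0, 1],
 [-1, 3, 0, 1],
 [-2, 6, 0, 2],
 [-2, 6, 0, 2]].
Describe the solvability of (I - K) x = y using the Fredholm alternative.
(I - K) is invertible (det(I - K) = -3 ≠ 0), so for every y in C^4 the equation (I - K) x = y has a unique solution.

K has rank 1, so it is an outer product K = u v^T: every row of K is a multiple of one row vector. Reading off the entries, u = (1, 1, 2, 2) and v = (-1, 3, 0, 1) (row i of K equals u_i·v^T). A rank-one matrix u v^T satisfies K u = u (v·u) and kills the (3)-dimensional subspace v^⊥, so its characteristic polynomial is lambda^3 (lambda - v·u) with v·u = tr K = 4. Hence the eigenvalues of I - K are 1 (multiplicity 3) and 1 - (4) = -3, so det(I - K) = -3. (Direct check: I - K =
[[2, -3, 0, -1],
 [1, -2, 0, -1],
 [2, -6, 1, -2],
 [2, -6, 0, -1]]
has determinant -3.) The finite-dimensional Fredholm alternative says: either (I - K) is invertible, or ker(I - K) ≠ {0} and then range(I - K) = ker((I - K)^*)^⊥, with dim ker(I - K) = dim ker((I - K)^*). Since det(I - K) ≠ 0, 1 is not an eigenvalue of K and ker(I - K) = {0}, so we are in the first case: for every y there is a unique x = (I - K)^(-1) y. Explicitly, by the Sherman–Morrison formula, (I - u v^T)^(-1) = I + u v^T/(1 - v·u), i.e. (I - K)^(-1) = I + K/(-3).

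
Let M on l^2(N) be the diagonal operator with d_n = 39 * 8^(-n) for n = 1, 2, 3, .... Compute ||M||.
||M|| = 39/8 (attained at n = 1)

For M diagonal, ||M|| = sup_n |d_n|. The sequence d_n = 39 * 8^(-n) is positive and strictly decreasing (ratio 8^(-1) < 1), so the supremum is d_1 = 39/8. Hence ||M|| = 39/8.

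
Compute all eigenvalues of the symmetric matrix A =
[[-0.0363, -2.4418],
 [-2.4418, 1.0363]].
sigma(A) ≈ {-2, 3}

A is real symmetric, so its spectrum consists of real eigenvalues. Expanding the characteristic polynomial of the displayed matrix gives
  det(λ I - A) = p(λ) = λ^2 + (-1)λ + (-6).
Solving p(λ) = 0 yields eigenvalues ≈ -2, 3. (A is shown rounded to 4 decimals, so these recover the underlying integer eigenvalues to within that precision.)
Verification: the trace of A = 1 equals the sum of eigenvalues 1, and det(A) ≈ -6.0000 matches the eigenvalue product -6.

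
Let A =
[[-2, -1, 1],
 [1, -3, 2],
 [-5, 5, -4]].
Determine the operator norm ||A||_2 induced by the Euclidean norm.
||A||_2 ≈ 8.8437 (= sqrt(largest eigenvalue of A^T A))

||A||_2 = sigma_max(A) = sqrt(lambda_max(A^T A)). Form the symmetric matrix M = A^T A =
[[30, -26, 20],
 [-26, 35, -27],
 [20, -27, 21]].
Its characteristic polynomial (trace, sum of principal 2x2 minors, determinant of M give the coefficients) is
  p(λ) = det(λ I - M) = λ^3 - 86λ^2 + 610λ - 64.
No integer candidate from the rational root theorem (±divisors of 64) is a root, so the roots are irrational. The cubic discriminant is Δ = 1741620592 > 0, so there are three distinct real roots. p(0) = -64 and p(1) = 461 have opposite signs, so a root lies in (0, 1); Newton's method refines it to λ ≈ 0.1065. p(7) = 335 and p(8) = -176 have opposite signs, so a root lies in (7, 8); Newton's method refines it to λ ≈ 7.6824. p(78) = -1156 and p(79) = 4439 have opposite signs, so a root lies in (78, 79); Newton's method refines it to λ ≈ 78.2111. Check (Vieta): the three roots sum to 86, matching tr M = 86.
So the eigenvalues of A^T A are ≈ 0.1065, 7.6824, 78.2111 (all ≥ 0, as they must be for A^T A). The largest is λ_max ≈ 78.2111, hence ||A||_2 = sqrt(λ_max) ≈ 8.8437.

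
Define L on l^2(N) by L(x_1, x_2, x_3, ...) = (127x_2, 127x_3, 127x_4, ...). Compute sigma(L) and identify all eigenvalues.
sigma(L) = closed disk {z in C : |z| ≤ 127}; sigma_p(L) = open disk {z in C : |z| < 127}

Note L = 127·V where V is the unit left shift (V x)_k = x_{k+1}; so sigma(L) = 127·sigma(V) and ||L|| = 127||V||. ||L x||^2 = 16129sum_{k≥2} |x_k|^2 ≤ 16129||x||^2, with equality on {x : x_1 = 0}, so ||L|| = 127. For any lambda with |lambda| < 127, set r = lambda/127 (|r| < 1); the vector x = (1, r, r^2, ...) is in l^2 and satisfies L x = 127(r, r^2, ...) = lambda x, so lambda is an eigenvalue. On the boundary |lambda| = 127 the geometric series diverges, so no l^2 eigenvector exists, but these lambda lie in the approximate point spectrum. Hence sigma(L) is the closed disk of radius 127 and sigma_p(L) is the open disk.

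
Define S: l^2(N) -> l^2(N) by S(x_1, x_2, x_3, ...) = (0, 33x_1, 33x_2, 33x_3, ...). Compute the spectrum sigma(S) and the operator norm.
sigma(S) = closed disk {z in C : |z| ≤ 33}; ||S|| = 33

Note S = 33·U where U is the unit right shift (U x)_k = x_{k-1} (with x_0 := 0); so ||S|| = 33||U|| and sigma(S) = 33·sigma(U). ||S x||^2 = sum_{k≥1} |33x_k|^2 = 1089||x||^2, so ||S|| = 33 and sigma(S) ⊂ {|z| ≤ 33}. For any |lambda| < 33, the equation (S - lambda I) x = 0 forces x_1 = 0, then 33x_k = lambda x_{k+1} ⇒ x = 0, so S has no eigenvalues. But (S - lambda I) is not surjective for |lambda| < 33: solving (S - lambda I) x = e_1 would require x_n proportional to (lambda/33)^(-n), which is not in l^2. So every |lambda| < 33 lies in the residual spectrum. The boundary |lambda| = 33 is in the approximate point spectrum (the spectrum is closed). Hence sigma(S) is the closed disk of radius 33.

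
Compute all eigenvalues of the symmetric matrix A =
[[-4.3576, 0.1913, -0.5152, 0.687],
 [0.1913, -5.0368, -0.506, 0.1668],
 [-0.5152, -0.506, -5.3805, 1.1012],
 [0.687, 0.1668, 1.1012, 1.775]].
sigma(A) ≈ {-6, -5, -4, 2}

A is real symmetric, so its spectrum consists of real eigenvalues. Expanding the characteristic polynomial of the displayed matrix gives
  det(λ I - A) = p(λ) = λ^4 + (13)λ^3 + (43.999)λ^2 + (-28.0021)λ + (-239.9979).
Solving p(λ) = 0 yields eigenvalues ≈ -6, -5, -4, 2. (A is shown rounded to 4 decimals, so these recover the underlying integer eigenvalues to within that precision.)
Verification: the trace of A = -13 equals the sum of eigenvalues -13, and det(A) ≈ -239.9979 matches the eigenvalue product -240.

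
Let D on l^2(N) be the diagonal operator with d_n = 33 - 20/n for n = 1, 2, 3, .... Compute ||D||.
||D|| = 33

For a diagonal operator on l^2 with entries d_n, ||D|| = sup_n |d_n|. Here d_1 = 13, d_2 = 23, ..., and d_n = 33 - 20/n increases monotonically toward 33. All terms lie in [13, 33), so |d_n| = d_n and the supremum is the limit 33, which is not attained by any individual d_n. Hence ||D|| = 33.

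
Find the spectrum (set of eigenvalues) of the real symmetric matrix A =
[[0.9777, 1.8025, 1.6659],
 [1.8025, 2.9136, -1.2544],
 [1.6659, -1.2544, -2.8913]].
sigma(A) ≈ {-4, 1, 4}

A is real symmetric, so its spectrum consists of real eigenvalues. Expanding the characteristic polynomial of the displayed matrix gives
  det(λ I - A) = p(λ) = λ^3 + (-1)λ^2 + (-16)λ + (16).
Solving p(λ) = 0 yields eigenvalues ≈ -4, 1, 4. (A is shown rounded to 4 decimals, so these recover the underlying integer eigenvalues to within that precision.)
Verification: the trace of A = 1 equals the sum of eigenvalues 1, and det(A) ≈ -16.0001 matches the eigenvalue product -16.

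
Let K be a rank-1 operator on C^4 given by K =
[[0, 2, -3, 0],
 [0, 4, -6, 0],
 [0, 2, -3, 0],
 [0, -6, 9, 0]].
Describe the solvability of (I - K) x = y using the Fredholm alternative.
(I - K) is singular (det(I - K) = 0, i.e. 1 ∈ sigma(K)). (I - K) x = y is solvable iff y ⊥ ker((I - K)^*) = span{(0, 2, -3, 0)}, i.e. iff 2y_2 - 3y_3 = 0. When solvable, the solutions are x = y + c·(1, 2, 1, -3), c arbitrary (ker(I - K) = span{(1, 2, 1, -3)}, dimension 1).

K has rank 1, so it is an outer product K = u v^T: every row of K is a multiple of one row vector. Reading off the entries, u = (1, 2, 1, -3) and v = (0, 2, -3, 0) (row i of K equals u_i·v^T). A rank-one matrix u v^T satisfies K u = u (v·u) and kills the (3)-dimensional subspace v^⊥, so its characteristic polynomial is lambda^3 (lambda - v·u) with v·u = tr K = 1. Hence the eigenvalues of I - K are 1 (multiplicity 3) and 1 - (1) = 0, so det(I - K) = 0. (Direct check: I - K =
[[1, -2, 3, 0],
 [0, -3, 6, 0],
 [0, -2, 4, 0],
 [0, 6, -9, 1]]
has determinant 0.) So 1 is an eigenvalue of K and (I - K) is not invertible. The finite-dimensional Fredholm alternative says: either (I - K) is invertible, or ker(I - K) ≠ {0} and then range(I - K) = ker((I - K)^*)^⊥, with dim ker(I - K) = dim ker((I - K)^*). We are in the second case, so we need both kernels. Kernel of I - K: (I - K) u = u - u (v·u) = u - u = 0, so ker(I - K) = span{u} = span{(1, 2, 1, -3)} (it is exactly 1-dimensional because rank(I - K) = 3). Kernel of the adjoint: K is real, so (I - K)^* = I - K^T = I - v u^T, and (I - v u^T) v = v - v (u·v) = 0; hence ker((I - K)^*) = span{v} = span{(0, 2, -3, 0)}. Therefore (I - K) x = y is solvable iff <y, v> = 0, i.e. iff 2y_2 - 3y_3 = 0. When this holds, K y = u (v·y) = 0, so (I - K) y = y and x = y is a particular solution; the full solution set is the line x = y + c·u = y + c·(1, 2, 1, -3), c ∈ C.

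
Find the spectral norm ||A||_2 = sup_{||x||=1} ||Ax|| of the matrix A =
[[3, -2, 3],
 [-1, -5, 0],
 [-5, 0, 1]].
||A||_2 ≈ 6.0196 (= sqrt(largest eigenvalue of A^T A))

||A||_2 = sigma_max(A) = sqrt(lambda_max(A^T A)). Form the symmetric matrix M = A^T A =
[[35, -1, 4],
 [-1, 29, -6],
 [4, -6, 10]].
Its characteristic polynomial (trace, sum of principal 2x2 minors, determinant of M give the coefficients) is
  p(λ) = det(λ I - M) = λ^3 - 74λ^2 + 1602λ - 8464.
No integer candidate from the rational root theorem (±divisors of 8464) is a root, so the roots are irrational. The cubic discriminant is Δ = 15611632 > 0, so there are three distinct real roots. p(7) = -533 and p(8) = 128 have opposite signs, so a root lies in (7, 8); Newton's method refines it to λ ≈ 7.7937. p(29) = 149 and p(30) = -4 have opposite signs, so a root lies in (29, 30); Newton's method refines it to λ ≈ 29.9711. p(36) = -40 and p(37) = 157 have opposite signs, so a root lies in (36, 37); Newton's method refines it to λ ≈ 36.2352. Check (Vieta): the three roots sum to 74, matching tr M = 74.
So the eigenvalues of A^T A are ≈ 7.7937, 29.9711, 36.2352 (all ≥ 0, as they must be for A^T A). The largest is λ_max ≈ 36.2352, hence ||A||_2 = sqrt(λ_max) ≈ 6.0196.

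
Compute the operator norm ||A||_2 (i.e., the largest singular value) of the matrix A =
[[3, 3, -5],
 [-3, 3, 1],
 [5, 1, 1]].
||A||_2 = sqrt((64 + sqrt(1792))/2) ≈ 7.2915 (= sqrt(largest eigenvalue of A^T A))

||A||_2 = sigma_max(A) = sqrt(lambda_max(A^T A)). Form the symmetric matrix M = A^T A =
[[43, 5, -13],
 [5, 19, -11],
 [-13, -11, 27]].
Its characteristic polynomial (trace, sum of principal 2x2 minors, determinant of M give the coefficients) is
  p(λ) = det(λ I - M) = λ^3 - 89λ^2 + 2176λ - 14400.
By the rational root theorem any rational root is an integer divisor of 14400. Testing λ = 25: p(25) = 15625 - 55625 + 54400 - 14400 = 0, so λ = 25 is a root. Dividing out (λ - 25) leaves p(λ) = (λ - 25)(λ^2 - 64λ + 576). For λ^2 - 64λ + 576 the discriminant is 1792. It is nonnegative but not a perfect square, so the roots are real and irrational: λ = (64 ± sqrt(1792))/2 ≈ 53.166, 10.834.
So the eigenvalues of A^T A are ≈ 10.834, 25, 53.166 (all ≥ 0, as they must be for A^T A). The largest is λ_max = (64 + sqrt(1792))/2 ≈ 53.166, hence ||A||_2 = sqrt(λ_max) = sqrt((64 + sqrt(1792))/2) ≈ 7.2915.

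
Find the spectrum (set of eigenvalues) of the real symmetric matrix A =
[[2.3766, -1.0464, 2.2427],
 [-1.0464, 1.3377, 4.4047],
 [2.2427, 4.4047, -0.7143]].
sigma(A) ≈ {-5, 3, 5}

A is real symmetric, so its spectrum consists of real eigenvalues. Expanding the characteristic polynomial of the displayed matrix gives
  det(λ I - A) = p(λ) = λ^3 + (-3)λ^2 + (-25)λ + (75).
Solving p(λ) = 0 yields eigenvalues ≈ -5, 3, 5. (A is shown rounded to 4 decimals, so these recover the underlying integer eigenvalues to within that precision.)
Verification: the trace of A = 3 equals the sum of eigenvalues 3, and det(A) ≈ -74.9999 matches the eigenvalue product -75.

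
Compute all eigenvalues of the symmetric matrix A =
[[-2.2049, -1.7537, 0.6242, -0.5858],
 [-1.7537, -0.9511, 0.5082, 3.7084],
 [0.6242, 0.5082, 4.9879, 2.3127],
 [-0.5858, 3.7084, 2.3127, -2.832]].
sigma(A) ≈ {-6, -3, 2, 6}

A is real symmetric, so its spectrum consists of real eigenvalues. Expanding the characteristic polynomial of the displayed matrix gives
  det(λ I - A) = p(λ) = λ^4 + (1)λ^3 + (-42)λ^2 + (-36.0013)λ + (215.9946).
Solving p(λ) = 0 yields eigenvalues ≈ -6, -3, 2, 6. (A is shown rounded to 4 decimals, so these recover the underlying integer eigenvalues to within that precision.)
Verification: the trace of A = -1 equals the sum of eigenvalues -1, and det(A) ≈ 215.9946 matches the eigenvalue product 216.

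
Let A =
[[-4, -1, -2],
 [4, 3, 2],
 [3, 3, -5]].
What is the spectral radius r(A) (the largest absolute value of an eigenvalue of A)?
r(A) ≈ 4.4432

The eigenvalues of A are the roots of its characteristic polynomial. With M = A (coefficients from the trace, the sum of principal 2x2 minors, and det A):
  p(λ) = det(λ I - M) = λ^3 + 6λ^2 - 3λ - 52.
No integer candidate from the rational root theorem (±divisors of 52) is a root, so the roots are irrational. The cubic discriminant is Δ = -10800 < 0, so there is one real root and a complex-conjugate pair. p(2) = -26 and p(3) = 20 have opposite signs, so a root lies in (2, 3); Newton's method refines it to λ ≈ 2.634. Dividing out (λ - (2.634)) leaves approximately λ^2 + 8.634λ + 19.7419. For λ^2 + 8.634λ + 19.7419 the discriminant is -4.4217. It is negative, so the remaining roots are the complex-conjugate pair λ ≈ -4.317 ± 1.0514i. Their product equals the constant term, so |λ|^2 ≈ 19.7419 and |λ| ≈ 4.4432.
Thus the eigenvalues (to 4 decimals) are 2.634 (modulus 2.634); -4.317 ± 1.0514i (modulus 4.4432). The spectral radius is the largest modulus: r(A) ≈ 4.4432. (Cross-check: r(A) ≤ ||A||_2 ≈ 7.5951; equality holds whenever A is normal, though it can also hold for some non-normal A.)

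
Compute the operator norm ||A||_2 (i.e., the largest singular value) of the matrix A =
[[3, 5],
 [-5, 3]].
||A||_2 = sqrt(34) ≈ 5.831 (= sqrt(largest eigenvalue of A^T A))

||A||_2 = sigma_max(A) = sqrt(lambda_max(A^T A)). Form the symmetric matrix M = A^T A =
[[34, 0],
 [0, 34]].
Its characteristic polynomial (trace, determinant of M give the coefficients) is
  p(λ) = det(λ I - M) = λ^2 - 68λ + 1156.
For λ^2 - 68λ + 1156 the discriminant is 0. It is a perfect square (0^2), so the roots are rational: λ = (68 ± 0)/2 = 34, 34.
So the eigenvalues of A^T A are ≈ 34, 34 (all ≥ 0, as they must be for A^T A). The largest is λ_max = 34, hence ||A||_2 = sqrt(λ_max) = sqrt(34) ≈ 5.831.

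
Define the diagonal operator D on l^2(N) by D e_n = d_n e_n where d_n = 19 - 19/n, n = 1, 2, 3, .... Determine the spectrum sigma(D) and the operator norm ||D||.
sigma(D) = {19 - 19/n : n ≥ 1} ∪ {19}; ||D|| = 19

A bounded diagonal operator on l^2 with diagonal entries d_n has spectrum equal to the closure of {d_n : n ≥ 1}: every d_n is an eigenvalue (with eigenvector e_n), so {d_n} ⊂ sigma(D); the spectrum is closed, so its closure is too; and for lambda not in the closure, (D - lambda I) has bounded inverse (the diagonal entries 1/(d_n - lambda) are bounded). For our sequence d_n = 19 - 19/n, n = 1, 2, 3, ...:
  - {d_n} = {19 - 19/n : n ≥ 1}; the only limit point is 19
  - closure = {19 - 19/n : n ≥ 1} ∪ {19}
For the norm: a diagonal operator has ||D|| = sup_n |d_n|. Here d_n = 19 - 19/n increases monotonically from d_1 = 0 toward 19, with all terms in [0, 19); so sup_n |d_n| = 19 (the supremum is the limit, not attained). So ||D|| = 19.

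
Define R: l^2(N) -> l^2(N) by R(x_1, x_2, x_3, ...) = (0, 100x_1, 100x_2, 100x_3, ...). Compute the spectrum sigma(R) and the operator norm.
sigma(R) = closed disk {z in C : |z| ≤ 100}; ||R|| = 100

Note R = 100·U where U is the unit right shift (U x)_k = x_{k-1} (with x_0 := 0); so ||R|| = 100||U|| and sigma(R) = 100·sigma(U). ||R x||^2 = sum_{k≥1} |100x_k|^2 = 10000||x||^2, so ||R|| = 100 and sigma(R) ⊂ {|z| ≤ 100}. For any |lambda| < 100, the equation (R - lambda I) x = 0 forces x_1 = 0, then 100x_k = lambda x_{k+1} ⇒ x = 0, so R has no eigenvalues. But (R - lambda I) is not surjective for |lambda| < 100: solving (R - lambda I) x = e_1 would require x_n proportional to (lambda/100)^(-n), which is not in l^2. So every |lambda| < 100 lies in the residual spectrum. The boundary |lambda| = 100 is in the approximate point spectrum (the spectrum is closed). Hence sigma(R) is the closed disk of radius 100.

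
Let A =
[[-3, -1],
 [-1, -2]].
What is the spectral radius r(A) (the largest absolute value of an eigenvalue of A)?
r(A) = (5 + sqrt(5))/2 ≈ 3.618

The eigenvalues of A are the roots of its characteristic polynomial. With M = A (coefficients from the trace and determinant):
  p(λ) = det(λ I - M) = λ^2 + 5λ + 5.
For λ^2 + 5λ + 5 the discriminant is 5. It is nonnegative but not a perfect square, so the roots are real and irrational: λ = (-5 ± sqrt(5))/2 ≈ -1.382, -3.618.
Thus the eigenvalues (to 4 decimals) are -1.382 (modulus 1.382); -3.618 (modulus 3.618). The spectral radius is the largest modulus: r(A) = (5 + sqrt(5))/2 ≈ 3.618. (Cross-check: r(A) ≤ ||A||_2 ≈ 3.618; equality holds whenever A is normal, though it can also hold for some non-normal A.)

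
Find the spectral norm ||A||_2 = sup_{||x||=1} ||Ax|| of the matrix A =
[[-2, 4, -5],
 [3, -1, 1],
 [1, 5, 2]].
||A||_2 ≈ 7.2878 (= sqrt(largest eigenvalue of A^T A))

||A||_2 = sigma_max(A) = sqrt(lambda_max(A^T A)). Form the symmetric matrix M = A^T A =
[[14, -6, 15],
 [-6, 42, -11],
 [15, -11, 30]].
Its characteristic polynomial (trace, sum of principal 2x2 minors, determinant of M give the coefficients) is
  p(λ) = det(λ I - M) = λ^3 - 86λ^2 + 1886λ - 7396.
No integer candidate from the rational root theorem (±divisors of 7396) is a root, so the roots are irrational. The cubic discriminant is Δ = 772390944 > 0, so there are three distinct real roots. p(4) = -1164 and p(5) = 9 have opposite signs, so a root lies in (4, 5); Newton's method refines it to λ ≈ 4.9918. p(27) = 515 and p(28) = -60 have opposite signs, so a root lies in (27, 28); Newton's method refines it to λ ≈ 27.8962. p(53) = -135 and p(54) = 1136 have opposite signs, so a root lies in (53, 54); Newton's method refines it to λ ≈ 53.112. Check (Vieta): the three roots sum to 86, matching tr M = 86.
So the eigenvalues of A^T A are ≈ 4.9918, 27.8962, 53.112 (all ≥ 0, as they must be for A^T A). The largest is λ_max ≈ 53.112, hence ||A||_2 = sqrt(λ_max) ≈ 7.2878.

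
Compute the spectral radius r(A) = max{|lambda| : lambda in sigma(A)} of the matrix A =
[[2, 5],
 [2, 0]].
r(A) = (2 + sqrt(44))/2 ≈ 4.3166

The eigenvalues of A are the roots of its characteristic polynomial. With M = A (coefficients from the trace and determinant):
  p(λ) = det(λ I - M) = λ^2 - 2λ - 10.
For λ^2 - 2λ - 10 the discriminant is 44. It is nonnegative but not a perfect square, so the roots are real and irrational: λ = (2 ± sqrt(44))/2 ≈ 4.3166, -2.3166.
Thus the eigenvalues (to 4 decimals) are 4.3166 (modulus 4.3166); -2.3166 (modulus 2.3166). The spectral radius is the largest modulus: r(A) = (2 + sqrt(44))/2 ≈ 4.3166. (Cross-check: r(A) ≤ ||A||_2 ≈ 5.4428; equality holds whenever A is normal, though it can also hold for some non-normal A.)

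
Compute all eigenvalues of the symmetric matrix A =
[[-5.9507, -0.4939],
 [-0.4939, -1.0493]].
sigma(A) ≈ {-6, -1}

A is real symmetric, so its spectrum consists of real eigenvalues. Expanding the characteristic polynomial of the displayed matrix gives
  det(λ I - A) = p(λ) = λ^2 + (7)λ + (6).
Solving p(λ) = 0 yields eigenvalues ≈ -6, -1. (A is shown rounded to 4 decimals, so these recover the underlying integer eigenvalues to within that precision.)
Verification: the trace of A = -7 equals the sum of eigenvalues -7, and det(A) ≈ 6.0001 matches the eigenvalue product 6.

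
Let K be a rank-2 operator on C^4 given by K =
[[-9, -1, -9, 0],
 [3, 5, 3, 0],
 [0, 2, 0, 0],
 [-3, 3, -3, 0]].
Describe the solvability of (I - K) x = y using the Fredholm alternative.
(I - K) is invertible (det(I - K) = -43 ≠ 0), so for every y in C^4 the equation (I - K) x = y has a unique solution.

K has rank 2 and factors as K = U V^T = u1 v1^T + u2 v2^T with u1 = (-2, 3, 1, 1), v1 = (0, 2, 0, 0), u2 = (3, -1, 0, 1), v2 = (-3, 1, -3, 0) (multiplying out reproduces the displayed K). The nonzero eigenvalues of U V^T coincide with those of the 2 x 2 matrix G = V^T U = [[v1·u1, v1·u2], [v2·u1, v2·u2]] = [[6, -2], [6, -10]], and by the Sylvester determinant identity det(I_4 - U V^T) = det(I_2 - V^T U) = det([[-5, 2], [-6, 11]]) = (-5)(11) - (2)(-6) = -43. (Direct check: I - K =
[[10, 1, 9, 0],
 [-3, -4, -3, 0],
 [0, -2, 1, 0],
 [3, -3, 3, 1]]
has determinant -43.) The finite-dimensional Fredholm alternative says: either (I - K) is invertible, or ker(I - K) ≠ {0} and then range(I - K) = ker((I - K)^*)^⊥, with dim ker(I - K) = dim ker((I - K)^*). Since det(I - K) ≠ 0, 1 is not an eigenvalue of K and ker(I - K) = {0}, so we are in the first case: for every y there is a unique x = (I - K)^(-1) y. (Explicitly, by the Woodbury identity, (I - U V^T)^(-1) = I + U (I_2 - G)^(-1) V^T.)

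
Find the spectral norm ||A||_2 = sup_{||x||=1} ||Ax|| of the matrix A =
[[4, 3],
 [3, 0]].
||A||_2 = sqrt((34 + sqrt(832))/2) ≈ 5.6056 (= sqrt(largest eigenvalue of A^T A))

||A||_2 = sigma_max(A) = sqrt(lambda_max(A^T A)). Form the symmetric matrix M = A^T A =
[[25, 12],
 [12, 9]].
Its characteristic polynomial (trace, determinant of M give the coefficients) is
  p(λ) = det(λ I - M) = λ^2 - 34λ + 81.
For λ^2 - 34λ + 81 the discriminant is 832. It is nonnegative but not a perfect square, so the roots are real and irrational: λ = (34 ± sqrt(832))/2 ≈ 31.4222, 2.5778.
So the eigenvalues of A^T A are ≈ 2.5778, 31.4222 (all ≥ 0, as they must be for A^T A). The largest is λ_max = (34 + sqrt(832))/2 ≈ 31.4222, hence ||A||_2 = sqrt(λ_max) = sqrt((34 + sqrt(832))/2) ≈ 5.6056.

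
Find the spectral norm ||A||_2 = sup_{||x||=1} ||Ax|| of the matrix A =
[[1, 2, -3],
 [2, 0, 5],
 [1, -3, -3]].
||A||_2 ≈ 6.6104 (= sqrt(largest eigenvalue of A^T A))

||A||_2 = sigma_max(A) = sqrt(lambda_max(A^T A)). Form the symmetric matrix M = A^T A =
[[6, -1, 4],
 [-1, 13, 3],
 [4, 3, 43]].
Its characteristic polynomial (trace, sum of principal 2x2 minors, determinant of M give the coefficients) is
  p(λ) = det(λ I - M) = λ^3 - 62λ^2 + 869λ - 3025.
No integer candidate from the rational root theorem (±divisors of 3025) is a root, so the roots are irrational. The cubic discriminant is Δ = 80720673 > 0, so there are three distinct real roots. p(5) = -105 and p(6) = 173 have opposite signs, so a root lies in (5, 6); Newton's method refines it to λ ≈ 5.3408. p(12) = 203 and p(13) = -9 have opposite signs, so a root lies in (12, 13); Newton's method refines it to λ ≈ 12.9617. p(43) = -789 and p(44) = 363 have opposite signs, so a root lies in (43, 44); Newton's method refines it to λ ≈ 43.6975. Check (Vieta): the three roots sum to 62, matching tr M = 62.
So the eigenvalues of A^T A are ≈ 5.3408, 12.9617, 43.6975 (all ≥ 0, as they must be for A^T A). The largest is λ_max ≈ 43.6975, hence ||A||_2 = sqrt(λ_max) ≈ 6.6104.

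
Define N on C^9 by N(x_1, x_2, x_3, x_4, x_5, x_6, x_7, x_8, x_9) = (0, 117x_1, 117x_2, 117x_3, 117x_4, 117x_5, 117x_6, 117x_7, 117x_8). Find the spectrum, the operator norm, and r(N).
sigma(N) = {0}; ||N|| = 117; r(N) = 0. (N is nilpotent with N^9 = 0.)

On C^9, N is a strictly lower-triangular matrix with 117 on the subdiagonal and zeros elsewhere, so its characteristic polynomial is lambda^9 and every eigenvalue is 0: sigma(N) = {0}. For the operator norm, N e_i = 117e_{i+1} for i = 1, ..., 8 and N e_9 = 0, so the singular values of N are 117 (with multiplicity 8) and 0; hence ||N|| = 117. The spectral radius r(N) = max|lambda| = 0. Note ||N|| > r(N) — characteristic of non-normal nilpotent operators. Indeed N^9 = 0.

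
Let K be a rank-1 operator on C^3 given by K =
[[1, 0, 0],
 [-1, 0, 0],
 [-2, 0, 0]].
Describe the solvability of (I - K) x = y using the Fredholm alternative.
(I - K) is singular (det(I - K) = 0, i.e. 1 ∈ sigma(K)). (I - K) x = y is solvable iff y ⊥ ker((I - K)^*) = span{(1, 0, 0)}, i.e. iff y_1 = 0. When solvable, the solutions are x = y + c·(1, -1, -2), c arbitrary (ker(I - K) = span{(1, -1, -2)}, dimension 1).

K has rank 1, so it is an outer product K = u v^T: every row of K is a multiple of one row vector. Reading off the entries, u = (1, -1, -2) and v = (1, 0, 0) (row i of K equals u_i·v^T). A rank-one matrix u v^T satisfies K u = u (v·u) and kills the (2)-dimensional subspace v^⊥, so its characteristic polynomial is lambda^2 (lambda - v·u) with v·u = tr K = 1. Hence the eigenvalues of I - K are 1 (multiplicity 2) and 1 - (1) = 0, so det(I - K) = 0. (Direct check: I - K =
[[0, 0, 0],
 [1, 1, 0],
 [2, 0, 1]]
has determinant 0.) So 1 is an eigenvalue of K and (I - K) is not invertible. The finite-dimensional Fredholm alternative says: either (I - K) is invertible, or ker(I - K) ≠ {0} and then range(I - K) = ker((I - K)^*)^⊥, with dim ker(I - K) = dim ker((I - K)^*). We are in the second case, so we need both kernels. Kernel of I - K: (I - K) u = u - u (v·u) = u - u = 0, so ker(I - K) = span{u} = span{(1, -1, -2)} (it is exactly 1-dimensional because rank(I - K) = 2). Kernel of the adjoint: K is real, so (I - K)^* = I - K^T = I - v u^T, and (I - v u^T) v = v - v (u·v) = 0; hence ker((I - K)^*) = span{v} = span{(1, 0, 0)}. Therefore (I - K) x = y is solvable iff <y, v> = 0, i.e. iff y_1 = 0. When this holds, K y = u (v·y) = 0, so (I - K) y = y and x = y is a particular solution; the full solution set is the line x = y + c·u = y + c·(1, -1, -2), c ∈ C.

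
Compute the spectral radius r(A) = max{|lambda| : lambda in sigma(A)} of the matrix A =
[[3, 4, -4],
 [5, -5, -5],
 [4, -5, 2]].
r(A) ≈ 8.4933

The eigenvalues of A are the roots of its characteristic polynomial. With M = A (coefficients from the trace, the sum of principal 2x2 minors, and det A):
  p(λ) = det(λ I - M) = λ^3 - 48λ + 205.
No integer candidate from the rational root theorem (±divisors of 205) is a root, so the roots are irrational. The cubic discriminant is Δ = -692307 < 0, so there is one real root and a complex-conjugate pair. p(-9) = -92 and p(-8) = 77 have opposite signs, so a root lies in (-9, -8); Newton's method refines it to λ ≈ -8.4933. Dividing out (λ - (-8.4933)) leaves approximately λ^2 - 8.4933λ + 24.1366. For λ^2 - 8.4933λ + 24.1366 the discriminant is -24.4098. It is negative, so the remaining roots are the complex-conjugate pair λ ≈ 4.2467 ± 2.4703i. Their product equals the constant term, so |λ|^2 ≈ 24.1366 and |λ| ≈ 4.9129.
Thus the eigenvalues (to 4 decimals) are -8.4933 (modulus 8.4933); 4.2467 ± 2.4703i (modulus 4.9129). The spectral radius is the largest modulus: r(A) ≈ 8.4933. (Cross-check: r(A) ≤ ||A||_2 ≈ 9.9171; equality holds whenever A is normal, though it can also hold for some non-normal A.)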